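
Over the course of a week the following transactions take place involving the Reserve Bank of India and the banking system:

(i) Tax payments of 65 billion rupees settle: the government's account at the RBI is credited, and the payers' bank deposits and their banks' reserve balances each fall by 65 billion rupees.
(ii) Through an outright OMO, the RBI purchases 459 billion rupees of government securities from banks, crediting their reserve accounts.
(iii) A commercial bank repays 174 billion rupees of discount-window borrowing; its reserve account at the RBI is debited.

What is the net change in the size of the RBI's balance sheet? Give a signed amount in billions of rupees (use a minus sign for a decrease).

Government account inflow 65 billion rupees: only the composition of liabilities changes → 0.
OMO purchase (from banks) 459 billion rupees: an RBI asset is acquired → +459B.
Discount-window repayment 174 billion rupees: an RBI asset is shed → −174B.
Net: 0 + 459 − 174 = +285 billion.

+285 billion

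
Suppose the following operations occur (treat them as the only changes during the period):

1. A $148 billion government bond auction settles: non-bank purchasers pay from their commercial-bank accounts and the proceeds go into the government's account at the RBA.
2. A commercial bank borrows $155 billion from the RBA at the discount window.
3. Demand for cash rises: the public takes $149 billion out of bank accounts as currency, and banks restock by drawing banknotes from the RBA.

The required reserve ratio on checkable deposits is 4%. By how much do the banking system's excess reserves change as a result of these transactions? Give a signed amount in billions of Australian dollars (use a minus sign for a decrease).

-$130.12 billion

Government account inflow $148 billion: reserves −$148B, deposits −$148B.
Discount-window loan $155 billion: reserves +$155B, deposits 0.
Currency withdrawal $149 billion: reserves −$149B, deposits −$149B.
Totals: Δreserves = −$142B, Δdeposits = −$297B.
Δrequired reserves = 4% × −$297B = −$11.88B.
Δexcess reserves = Δreserves − Δrequired = −$142B − (−$11.88B) = -$130.12 billion.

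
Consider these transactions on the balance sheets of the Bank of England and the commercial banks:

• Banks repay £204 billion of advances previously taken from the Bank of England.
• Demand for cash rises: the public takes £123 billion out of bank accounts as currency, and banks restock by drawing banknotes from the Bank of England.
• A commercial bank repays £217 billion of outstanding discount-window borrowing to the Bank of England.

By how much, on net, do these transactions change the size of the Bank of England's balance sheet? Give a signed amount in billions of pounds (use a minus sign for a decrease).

Bank of England balance sheet:
  Assets:      Loans to banks −£421B
  Liabilities: Bank reserves −£544B, Currency in circulation +£123B
Commercial banking system:
  Assets:      Reserves at CB −£544B
  Liabilities: Checkable deposits −£123B, Borrowings from CB −£421B
Change in total Bank of England assets = -£421 billion.

-£421 billion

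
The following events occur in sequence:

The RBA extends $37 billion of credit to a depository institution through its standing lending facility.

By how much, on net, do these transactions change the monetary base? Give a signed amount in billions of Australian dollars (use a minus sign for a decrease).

Discount-window loan $37 billion: RBA balance sheet expands → +$37B.

+$37 billion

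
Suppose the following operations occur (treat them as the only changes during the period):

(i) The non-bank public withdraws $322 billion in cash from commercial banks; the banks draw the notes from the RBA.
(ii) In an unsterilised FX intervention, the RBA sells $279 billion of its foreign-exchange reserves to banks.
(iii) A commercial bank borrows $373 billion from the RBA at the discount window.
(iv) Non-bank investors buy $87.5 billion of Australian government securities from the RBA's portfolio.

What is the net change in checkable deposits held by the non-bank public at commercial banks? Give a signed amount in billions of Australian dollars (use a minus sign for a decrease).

-$409.5 billion

RBA balance sheet:
  Assets:      Securities −$87.5B, Loans to banks +$373B, Foreign assets −$279B
  Liabilities: Bank reserves −$315.5B, Currency in circulation +$322B
Commercial banking system:
  Assets:      Reserves at CB −$315.5B, Foreign assets +$279B
  Liabilities: Checkable deposits −$409.5B, Borrowings from CB +$373B
So the change in checkable deposits held by the non-bank public at commercial banks is -$409.5 billion.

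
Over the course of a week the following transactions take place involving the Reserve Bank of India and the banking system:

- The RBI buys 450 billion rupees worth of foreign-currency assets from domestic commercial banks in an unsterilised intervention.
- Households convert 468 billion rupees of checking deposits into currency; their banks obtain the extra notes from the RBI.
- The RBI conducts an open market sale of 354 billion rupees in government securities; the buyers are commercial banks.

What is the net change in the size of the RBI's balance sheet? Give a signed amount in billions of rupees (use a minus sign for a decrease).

+96 billion

FX purchase 450 billion rupees: an RBI asset is acquired → +450B.
Currency withdrawal 468 billion rupees: only the composition of liabilities changes → 0.
OMO sale (to banks) 354 billion rupees: an RBI asset is shed → −354B.
Net: 450 + 0 − 354 = +96 billion.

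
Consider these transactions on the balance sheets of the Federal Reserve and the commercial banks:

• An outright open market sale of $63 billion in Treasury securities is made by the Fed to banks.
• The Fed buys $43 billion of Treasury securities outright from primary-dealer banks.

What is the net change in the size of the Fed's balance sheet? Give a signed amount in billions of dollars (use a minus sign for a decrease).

Fed balance sheet:
  Assets:      Securities −$20B
  Liabilities: Bank reserves −$20B
Change in total Fed assets = -$20 billion.

-$20 billion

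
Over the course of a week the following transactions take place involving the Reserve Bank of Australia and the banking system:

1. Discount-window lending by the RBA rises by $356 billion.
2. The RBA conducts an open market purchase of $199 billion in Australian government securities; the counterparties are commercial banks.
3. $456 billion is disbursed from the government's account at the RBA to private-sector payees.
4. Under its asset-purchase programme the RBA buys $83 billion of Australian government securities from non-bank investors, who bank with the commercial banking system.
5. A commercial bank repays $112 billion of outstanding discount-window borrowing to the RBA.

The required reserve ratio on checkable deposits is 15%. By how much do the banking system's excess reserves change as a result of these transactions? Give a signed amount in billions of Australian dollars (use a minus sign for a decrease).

Discount-window loan $356 billion: reserves +$356B, deposits 0.
OMO purchase (from banks) $199 billion: reserves +$199B, deposits 0.
Government spending $456 billion: reserves +$456B, deposits +$456B.
Asset purchase (from non-banks) $83 billion: reserves +$83B, deposits +$83B.
Discount-window repayment $112 billion: reserves −$112B, deposits 0.
Totals: Δreserves = +$982B, Δdeposits = +$539B.
Δrequired reserves = 15% × +$539B = +$80.85B.
Δexcess reserves = Δreserves − Δrequired = +$982B − (+$80.85B) = +$901.15 billion.

+$901.15 billion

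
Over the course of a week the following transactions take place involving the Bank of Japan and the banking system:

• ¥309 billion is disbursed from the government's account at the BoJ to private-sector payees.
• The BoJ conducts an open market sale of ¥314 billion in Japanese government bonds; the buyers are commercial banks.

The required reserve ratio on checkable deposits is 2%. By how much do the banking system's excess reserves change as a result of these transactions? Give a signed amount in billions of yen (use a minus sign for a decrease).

Government spending ¥309 billion: reserves +¥309B, deposits +¥309B.
OMO sale (to banks) ¥314 billion: reserves −¥314B, deposits 0.
Totals: Δreserves = −¥5B, Δdeposits = +¥309B.
Δrequired reserves = 2% × +¥309B = +¥6.18B.
Δexcess reserves = Δreserves − Δrequired = −¥5B − (+¥6.18B) = -¥11.18 billion.

-¥11.18 billion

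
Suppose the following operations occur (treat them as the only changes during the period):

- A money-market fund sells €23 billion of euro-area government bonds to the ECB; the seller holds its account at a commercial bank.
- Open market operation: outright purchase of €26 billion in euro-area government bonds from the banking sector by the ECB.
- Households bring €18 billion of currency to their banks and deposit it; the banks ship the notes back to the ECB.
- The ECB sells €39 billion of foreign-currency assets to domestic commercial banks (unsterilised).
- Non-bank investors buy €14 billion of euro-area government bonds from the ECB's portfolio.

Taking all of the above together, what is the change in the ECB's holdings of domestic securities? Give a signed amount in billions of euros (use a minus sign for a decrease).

+€35 billion

Asset purchase (from non-banks) €23 billion: securities added to the ECB's portfolio → +€23B.
OMO purchase (from banks) €26 billion: securities added to the ECB's portfolio → +€26B.
Currency deposit €18 billion: the ECB's securities portfolio is untouched → 0.
FX sale €39 billion: the ECB's securities portfolio is untouched → 0.
Asset sale (to non-banks) €14 billion: securities removed from the ECB's portfolio → −€14B.
Net: 23 + 26 + 0 + 0 − 14 = +€35 billion.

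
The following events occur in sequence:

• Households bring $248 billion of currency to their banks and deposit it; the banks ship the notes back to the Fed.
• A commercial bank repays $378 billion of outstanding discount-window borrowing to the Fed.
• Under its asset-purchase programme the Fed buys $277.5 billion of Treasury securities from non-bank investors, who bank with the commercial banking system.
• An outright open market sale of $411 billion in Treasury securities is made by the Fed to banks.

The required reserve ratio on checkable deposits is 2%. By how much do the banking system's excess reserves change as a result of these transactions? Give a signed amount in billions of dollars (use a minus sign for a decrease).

Currency deposit $248 billion: reserves +$248B, deposits +$248B.
Discount-window repayment $378 billion: reserves −$378B, deposits 0.
Asset purchase (from non-banks) $277.5 billion: reserves +$277.5B, deposits +$277.5B.
OMO sale (to banks) $411 billion: reserves −$411B, deposits 0.
Totals: Δreserves = −$263.5B, Δdeposits = +$525.5B.
Δrequired reserves = 2% × +$525.5B = +$10.51B.
Δexcess reserves = Δreserves − Δrequired = −$263.5B − (+$10.51B) = -$274.01 billion.

-$274.01 billion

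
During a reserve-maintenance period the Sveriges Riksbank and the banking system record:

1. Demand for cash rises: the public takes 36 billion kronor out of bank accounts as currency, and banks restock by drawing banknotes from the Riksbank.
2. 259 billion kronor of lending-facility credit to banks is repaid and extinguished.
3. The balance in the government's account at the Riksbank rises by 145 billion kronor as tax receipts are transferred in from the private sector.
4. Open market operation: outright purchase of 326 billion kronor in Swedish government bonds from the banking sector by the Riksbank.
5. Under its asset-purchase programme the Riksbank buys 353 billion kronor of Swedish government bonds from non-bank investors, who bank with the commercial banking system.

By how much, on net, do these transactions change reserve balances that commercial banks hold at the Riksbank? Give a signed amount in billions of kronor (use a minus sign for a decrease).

Currency withdrawal 36 billion kronor: banks swap reserves for currency → −36B.
Discount-window repayment 259 billion kronor: repayment is debited from reserves → −259B.
Government account inflow 145 billion kronor: funds move from bank reserves into the government account → −145B.
OMO purchase (from banks) 326 billion kronor: the Riksbank pays by crediting reserve accounts → +326B.
Asset purchase (from non-banks) 353 billion kronor: the Riksbank pays by crediting reserve accounts → +353B.
Net: −36 − 259 − 145 + 326 + 353 = +239 billion.

+239 billion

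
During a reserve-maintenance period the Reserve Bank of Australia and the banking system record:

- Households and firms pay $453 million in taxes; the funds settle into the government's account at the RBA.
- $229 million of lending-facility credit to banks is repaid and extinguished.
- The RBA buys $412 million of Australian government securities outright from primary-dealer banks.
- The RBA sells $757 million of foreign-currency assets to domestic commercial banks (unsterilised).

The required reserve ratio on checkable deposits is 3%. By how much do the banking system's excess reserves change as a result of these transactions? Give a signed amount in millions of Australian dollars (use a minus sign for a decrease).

-$1013.41 million

Government account inflow $453 million: reserves −$453M, deposits −$453M.
Discount-window repayment $229 million: reserves −$229M, deposits 0.
OMO purchase (from banks) $412 million: reserves +$412M, deposits 0.
FX sale $757 million: reserves −$757M, deposits 0.
Totals: Δreserves = −$1027M, Δdeposits = −$453M.
Δrequired reserves = 3% × −$453M = −$13.59M.
Δexcess reserves = Δreserves − Δrequired = −$1027M − (−$13.59M) = -$1013.41 million.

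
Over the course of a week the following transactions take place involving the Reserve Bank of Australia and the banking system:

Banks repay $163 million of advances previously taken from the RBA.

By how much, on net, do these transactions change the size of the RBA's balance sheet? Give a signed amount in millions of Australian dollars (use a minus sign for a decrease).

Discount-window repayment $163 million: an RBA asset is shed → −$163M.

-$163 million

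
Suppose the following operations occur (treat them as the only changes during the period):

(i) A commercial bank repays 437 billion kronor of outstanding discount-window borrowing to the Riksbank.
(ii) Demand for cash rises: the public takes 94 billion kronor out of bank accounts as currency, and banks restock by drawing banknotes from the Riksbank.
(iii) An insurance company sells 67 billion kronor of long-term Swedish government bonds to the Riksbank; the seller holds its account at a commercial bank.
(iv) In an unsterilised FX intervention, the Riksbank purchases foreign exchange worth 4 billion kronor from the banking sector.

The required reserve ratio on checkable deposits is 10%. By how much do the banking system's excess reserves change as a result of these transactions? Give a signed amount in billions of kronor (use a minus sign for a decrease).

Discount-window repayment 437 billion kronor: reserves −437B, deposits 0.
Currency withdrawal 94 billion kronor: reserves −94B, deposits −94B.
Asset purchase (from non-banks) 67 billion kronor: reserves +67B, deposits +67B.
FX purchase 4 billion kronor: reserves +4B, deposits 0.
Totals: Δreserves = −460B, Δdeposits = −27B.
Δrequired reserves = 10% × −27B = −2.7B.
Δexcess reserves = Δreserves − Δrequired = −460B − (−2.7B) = -457.3 billion.

-457.3 billion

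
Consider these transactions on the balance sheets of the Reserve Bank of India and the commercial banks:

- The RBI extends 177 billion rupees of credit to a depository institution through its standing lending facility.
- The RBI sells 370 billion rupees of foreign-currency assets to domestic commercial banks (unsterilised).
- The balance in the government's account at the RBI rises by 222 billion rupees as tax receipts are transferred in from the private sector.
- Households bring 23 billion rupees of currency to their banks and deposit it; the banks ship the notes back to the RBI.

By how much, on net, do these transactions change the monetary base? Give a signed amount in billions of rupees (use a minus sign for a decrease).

Discount-window loan 177 billion rupees: RBI balance sheet expands → +177B.
FX sale 370 billion rupees: RBI balance sheet contracts → −370B.
Government account inflow 222 billion rupees: reserves shift to a non-base liability → −222B.
Currency deposit 23 billion rupees: just a shift between currency and reserves — both are base money → 0.
Net: 177 − 370 − 222 + 0 = -415 billion.

-415 billion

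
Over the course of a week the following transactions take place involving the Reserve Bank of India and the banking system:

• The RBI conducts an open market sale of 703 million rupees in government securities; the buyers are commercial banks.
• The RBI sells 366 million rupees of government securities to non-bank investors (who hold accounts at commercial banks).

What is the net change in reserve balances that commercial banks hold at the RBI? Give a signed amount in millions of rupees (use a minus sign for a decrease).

-1069 million

OMO sale (to banks) 703 million rupees: the buying banks pay out of their reserve balances → −703M.
Asset sale (to non-banks) 366 million rupees: the non-bank buyers' banks settle from reserves → −366M.
Net: −703 − 366 = -1069 million.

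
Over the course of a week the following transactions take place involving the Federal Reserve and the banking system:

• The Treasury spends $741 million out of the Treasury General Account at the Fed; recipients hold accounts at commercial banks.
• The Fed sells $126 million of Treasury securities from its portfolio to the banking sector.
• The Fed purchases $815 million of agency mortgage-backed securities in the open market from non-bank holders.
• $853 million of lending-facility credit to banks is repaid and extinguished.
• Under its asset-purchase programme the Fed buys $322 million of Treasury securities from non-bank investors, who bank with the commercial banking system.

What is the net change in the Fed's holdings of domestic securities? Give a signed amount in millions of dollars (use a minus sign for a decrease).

+$1011 million

Government spending $741 million: the Fed's securities portfolio is untouched → 0.
OMO sale (to banks) $126 million: securities removed from the Fed's portfolio → −$126M.
Asset purchase (from non-banks) $815 million: securities added to the Fed's portfolio → +$815M.
Discount-window repayment $853 million: the Fed's securities portfolio is untouched → 0.
Asset purchase (from non-banks) $322 million: securities added to the Fed's portfolio → +$322M.
Net: 0 − 126 + 815 + 0 + 322 = +$1011 million.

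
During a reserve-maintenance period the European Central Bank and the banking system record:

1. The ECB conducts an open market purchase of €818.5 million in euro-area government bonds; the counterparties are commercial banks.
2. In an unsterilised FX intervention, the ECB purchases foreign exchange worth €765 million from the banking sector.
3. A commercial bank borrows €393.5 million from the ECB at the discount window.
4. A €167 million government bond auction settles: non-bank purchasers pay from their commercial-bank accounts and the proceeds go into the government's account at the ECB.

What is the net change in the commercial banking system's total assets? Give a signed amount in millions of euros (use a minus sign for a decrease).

+€226.5 million

OMO purchase (from banks) €818.5 million: just an asset swap on bank balance sheets → 0.
FX purchase €765 million: just an asset swap on bank balance sheets → 0.
Discount-window loan €393.5 million: bank balance sheets expand → +€393.5M.
Government account inflow €167 million: bank balance sheets shrink → −€167M.
Net: 0 + 0 + 393.5 − 167 = +€226.5 million.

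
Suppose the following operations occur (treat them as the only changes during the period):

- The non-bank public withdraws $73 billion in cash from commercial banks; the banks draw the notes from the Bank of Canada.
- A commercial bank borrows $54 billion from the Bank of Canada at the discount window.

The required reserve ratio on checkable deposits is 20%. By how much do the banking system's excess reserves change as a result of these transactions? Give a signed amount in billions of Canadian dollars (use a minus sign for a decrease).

-$4.4 billion

Currency withdrawal $73 billion: reserves −$73B, deposits −$73B.
Discount-window loan $54 billion: reserves +$54B, deposits 0.
Totals: Δreserves = −$19B, Δdeposits = −$73B.
Δrequired reserves = 20% × −$73B = −$14.6B.
Δexcess reserves = Δreserves − Δrequired = −$19B − (−$14.6B) = -$4.4 billion.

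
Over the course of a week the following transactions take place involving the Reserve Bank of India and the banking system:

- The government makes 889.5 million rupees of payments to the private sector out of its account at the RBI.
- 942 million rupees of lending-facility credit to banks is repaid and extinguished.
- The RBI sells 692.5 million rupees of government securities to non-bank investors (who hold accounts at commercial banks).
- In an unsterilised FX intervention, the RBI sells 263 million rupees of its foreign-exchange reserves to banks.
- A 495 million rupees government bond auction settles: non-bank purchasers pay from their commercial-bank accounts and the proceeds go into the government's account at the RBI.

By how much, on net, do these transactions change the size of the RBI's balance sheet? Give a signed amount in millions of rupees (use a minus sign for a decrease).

Government spending 889.5 million rupees: only the composition of liabilities changes → 0.
Discount-window repayment 942 million rupees: an RBI asset is shed → −942M.
Asset sale (to non-banks) 692.5 million rupees: an RBI asset is shed → −692.5M.
FX sale 263 million rupees: an RBI asset is shed → −263M.
Government account inflow 495 million rupees: only the composition of liabilities changes → 0.
Net: 0 − 942 − 692.5 − 263 + 0 = -1897.5 million.

-1897.5 million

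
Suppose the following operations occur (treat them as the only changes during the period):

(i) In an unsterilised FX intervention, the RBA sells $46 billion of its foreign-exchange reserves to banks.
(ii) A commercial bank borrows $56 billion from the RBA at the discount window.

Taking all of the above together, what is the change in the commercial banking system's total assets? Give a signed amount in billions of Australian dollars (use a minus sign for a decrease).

FX sale $46 billion: just an asset swap on bank balance sheets → 0.
Discount-window loan $56 billion: bank balance sheets expand → +$56B.
Net: 0 + 56 = +$56 billion.

+$56 billion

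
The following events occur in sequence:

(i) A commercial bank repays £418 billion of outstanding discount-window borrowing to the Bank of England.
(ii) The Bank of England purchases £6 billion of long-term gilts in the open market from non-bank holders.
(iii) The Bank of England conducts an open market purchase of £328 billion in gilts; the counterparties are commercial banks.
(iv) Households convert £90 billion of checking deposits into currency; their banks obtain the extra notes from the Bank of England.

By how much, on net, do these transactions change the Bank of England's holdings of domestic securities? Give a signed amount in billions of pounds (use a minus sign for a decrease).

Bank of England balance sheet:
  Assets:      Securities +£334B, Loans to banks −£418B
  Liabilities: Bank reserves −£174B, Currency in circulation +£90B
So the change in the Bank of England's holdings of domestic securities is +£334 billion.

+£334 billion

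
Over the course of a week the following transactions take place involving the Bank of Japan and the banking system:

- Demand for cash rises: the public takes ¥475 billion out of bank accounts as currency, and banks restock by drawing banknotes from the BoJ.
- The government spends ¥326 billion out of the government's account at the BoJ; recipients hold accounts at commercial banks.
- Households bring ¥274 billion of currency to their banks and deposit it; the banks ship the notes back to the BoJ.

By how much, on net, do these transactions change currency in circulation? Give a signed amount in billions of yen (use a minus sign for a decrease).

+¥201 billion

Currency withdrawal ¥475 billion: notes leave the central bank → +¥475B.
Government spending ¥326 billion: no currency enters or leaves circulation → 0.
Currency deposit ¥274 billion: notes return to the central bank → −¥274B.
Net: 475 + 0 − 274 = +¥201 billion.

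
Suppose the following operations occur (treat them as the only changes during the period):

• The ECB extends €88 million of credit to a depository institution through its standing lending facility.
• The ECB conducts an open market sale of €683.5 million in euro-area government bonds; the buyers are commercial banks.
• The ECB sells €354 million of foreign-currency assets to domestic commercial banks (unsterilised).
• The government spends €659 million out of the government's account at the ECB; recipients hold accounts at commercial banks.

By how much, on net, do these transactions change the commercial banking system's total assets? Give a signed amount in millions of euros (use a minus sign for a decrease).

+€747 million

Discount-window loan €88 million: bank balance sheets expand → +€88M.
OMO sale (to banks) €683.5 million: just an asset swap on bank balance sheets → 0.
FX sale €354 million: just an asset swap on bank balance sheets → 0.
Government spending €659 million: bank balance sheets expand → +€659M.
Net: 88 + 0 + 0 + 659 = +€747 million.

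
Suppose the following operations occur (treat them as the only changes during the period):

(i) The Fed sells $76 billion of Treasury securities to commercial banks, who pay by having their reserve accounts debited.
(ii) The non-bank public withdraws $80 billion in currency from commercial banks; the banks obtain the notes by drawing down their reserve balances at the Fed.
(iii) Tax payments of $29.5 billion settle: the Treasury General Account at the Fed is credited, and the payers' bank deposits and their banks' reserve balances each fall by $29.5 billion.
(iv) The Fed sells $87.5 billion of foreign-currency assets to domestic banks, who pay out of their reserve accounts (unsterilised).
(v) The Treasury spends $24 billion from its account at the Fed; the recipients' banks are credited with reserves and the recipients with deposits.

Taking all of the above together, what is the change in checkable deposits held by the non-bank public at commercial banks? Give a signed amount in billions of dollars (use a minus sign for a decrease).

-$85.5 billion

Fed balance sheet:
  Assets:      Securities −$76B, Foreign assets −$87.5B
  Liabilities: Bank reserves −$249B, Currency in circulation +$80B, Government deposits +$5.5B
Commercial banking system:
  Assets:      Reserves at CB −$249B, Securities +$76B, Foreign assets +$87.5B
  Liabilities: Checkable deposits −$85.5B
So the change in checkable deposits held by the non-bank public at commercial banks is -$85.5 billion.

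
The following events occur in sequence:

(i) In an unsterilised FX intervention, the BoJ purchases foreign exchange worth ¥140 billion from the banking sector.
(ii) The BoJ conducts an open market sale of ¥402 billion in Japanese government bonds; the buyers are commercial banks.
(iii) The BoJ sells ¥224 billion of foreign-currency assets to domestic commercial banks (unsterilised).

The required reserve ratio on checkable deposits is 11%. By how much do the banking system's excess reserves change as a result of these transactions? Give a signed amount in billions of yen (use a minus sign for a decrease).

FX purchase ¥140 billion: reserves +¥140B, deposits 0.
OMO sale (to banks) ¥402 billion: reserves −¥402B, deposits 0.
FX sale ¥224 billion: reserves −¥224B, deposits 0.
Totals: Δreserves = −¥486B, Δdeposits = 0.
Δrequired reserves = 11% × 0 = 0.
Δexcess reserves = Δreserves − Δrequired = −¥486B − (0) = -¥486 billion.

-¥486 billion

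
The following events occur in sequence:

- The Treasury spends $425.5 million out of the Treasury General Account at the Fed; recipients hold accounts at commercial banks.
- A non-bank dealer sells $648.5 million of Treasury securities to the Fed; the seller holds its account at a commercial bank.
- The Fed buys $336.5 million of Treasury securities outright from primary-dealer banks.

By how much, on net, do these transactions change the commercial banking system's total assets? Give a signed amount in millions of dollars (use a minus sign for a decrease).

+$1074 million

Government spending $425.5 million: bank balance sheets expand → +$425.5M.
Asset purchase (from non-banks) $648.5 million: bank balance sheets expand → +$648.5M.
OMO purchase (from banks) $336.5 million: just an asset swap on bank balance sheets → 0.
Net: 425.5 + 648.5 + 0 = +$1074 million.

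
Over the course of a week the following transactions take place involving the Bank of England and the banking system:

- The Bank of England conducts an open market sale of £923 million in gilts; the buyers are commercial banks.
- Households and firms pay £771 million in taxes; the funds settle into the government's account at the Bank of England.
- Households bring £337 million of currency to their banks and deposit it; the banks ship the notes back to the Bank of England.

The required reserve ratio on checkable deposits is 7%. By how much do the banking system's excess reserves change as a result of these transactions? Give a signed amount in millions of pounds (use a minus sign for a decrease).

-£1326.62 million

OMO sale (to banks) £923 million: reserves −£923M, deposits 0.
Government account inflow £771 million: reserves −£771M, deposits −£771M.
Currency deposit £337 million: reserves +£337M, deposits +£337M.
Totals: Δreserves = −£1357M, Δdeposits = −£434M.
Δrequired reserves = 7% × −£434M = −£30.38M.
Δexcess reserves = Δreserves − Δrequired = −£1357M − (−£30.38M) = -£1326.62 million.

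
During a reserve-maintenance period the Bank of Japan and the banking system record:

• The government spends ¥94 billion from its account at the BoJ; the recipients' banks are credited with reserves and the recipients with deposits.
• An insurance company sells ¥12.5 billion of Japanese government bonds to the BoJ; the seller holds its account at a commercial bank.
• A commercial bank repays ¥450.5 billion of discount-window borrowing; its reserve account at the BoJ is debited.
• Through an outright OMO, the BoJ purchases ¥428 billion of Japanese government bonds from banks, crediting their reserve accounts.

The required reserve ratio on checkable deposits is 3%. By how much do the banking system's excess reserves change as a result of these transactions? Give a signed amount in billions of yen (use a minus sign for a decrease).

+¥80.805 billion

Government spending ¥94 billion: reserves +¥94B, deposits +¥94B.
Asset purchase (from non-banks) ¥12.5 billion: reserves +¥12.5B, deposits +¥12.5B.
Discount-window repayment ¥450.5 billion: reserves −¥450.5B, deposits 0.
OMO purchase (from banks) ¥428 billion: reserves +¥428B, deposits 0.
Totals: Δreserves = +¥84B, Δdeposits = +¥106.5B.
Δrequired reserves = 3% × +¥106.5B = +¥3.195B.
Δexcess reserves = Δreserves − Δrequired = +¥84B − (+¥3.195B) = +¥80.805 billion.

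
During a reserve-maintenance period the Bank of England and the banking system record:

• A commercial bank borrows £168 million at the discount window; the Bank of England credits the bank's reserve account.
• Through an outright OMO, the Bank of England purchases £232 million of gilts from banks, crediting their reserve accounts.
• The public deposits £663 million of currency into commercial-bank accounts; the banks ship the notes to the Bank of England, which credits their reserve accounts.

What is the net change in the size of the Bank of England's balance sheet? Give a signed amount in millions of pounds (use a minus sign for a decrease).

+£400 million

Bank of England balance sheet:
  Assets:      Securities +£232M, Loans to banks +£168M
  Liabilities: Bank reserves +£1063M, Currency in circulation −£663M
Commercial banking system:
  Assets:      Reserves at CB +£1063M, Securities −£232M
  Liabilities: Checkable deposits +£663M, Borrowings from CB +£168M
Change in total Bank of England assets = +£400 million.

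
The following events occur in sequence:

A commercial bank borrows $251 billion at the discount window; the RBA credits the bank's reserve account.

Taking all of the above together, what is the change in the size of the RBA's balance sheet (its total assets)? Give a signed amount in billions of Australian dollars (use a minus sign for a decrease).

+$251 billion

Discount-window loan $251 billion: an RBA asset is acquired → +$251B.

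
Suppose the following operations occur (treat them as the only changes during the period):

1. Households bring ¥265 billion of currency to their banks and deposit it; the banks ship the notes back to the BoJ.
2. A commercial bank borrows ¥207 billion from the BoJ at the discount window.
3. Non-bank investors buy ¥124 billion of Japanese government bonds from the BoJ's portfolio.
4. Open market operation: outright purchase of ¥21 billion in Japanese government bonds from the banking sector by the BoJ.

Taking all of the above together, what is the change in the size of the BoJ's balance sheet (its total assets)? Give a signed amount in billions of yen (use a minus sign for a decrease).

+¥104 billion

BoJ balance sheet:
  Assets:      Securities −¥103B, Loans to banks +¥207B
  Liabilities: Bank reserves +¥369B, Currency in circulation −¥265B
Commercial banking system:
  Assets:      Reserves at CB +¥369B, Securities −¥21B
  Liabilities: Checkable deposits +¥141B, Borrowings from CB +¥207B
Change in total BoJ assets = +¥104 billion.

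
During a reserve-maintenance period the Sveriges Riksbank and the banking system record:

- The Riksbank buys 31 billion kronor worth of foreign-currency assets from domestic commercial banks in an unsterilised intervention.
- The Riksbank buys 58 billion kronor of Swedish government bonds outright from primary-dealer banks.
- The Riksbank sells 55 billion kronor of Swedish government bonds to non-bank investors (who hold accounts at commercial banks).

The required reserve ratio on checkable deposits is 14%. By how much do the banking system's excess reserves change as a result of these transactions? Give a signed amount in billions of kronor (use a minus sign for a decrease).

FX purchase 31 billion kronor: reserves +31B, deposits 0.
OMO purchase (from banks) 58 billion kronor: reserves +58B, deposits 0.
Asset sale (to non-banks) 55 billion kronor: reserves −55B, deposits −55B.
Totals: Δreserves = +34B, Δdeposits = −55B.
Δrequired reserves = 14% × −55B = −7.7B.
Δexcess reserves = Δreserves − Δrequired = +34B − (−7.7B) = +41.7 billion.

+41.7 billion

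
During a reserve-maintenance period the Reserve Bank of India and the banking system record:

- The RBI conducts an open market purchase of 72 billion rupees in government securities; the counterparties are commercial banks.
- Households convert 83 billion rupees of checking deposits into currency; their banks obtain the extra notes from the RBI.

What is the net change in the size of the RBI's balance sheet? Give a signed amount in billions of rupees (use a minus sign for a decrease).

+72 billion

OMO purchase (from banks) 72 billion rupees: an RBI asset is acquired → +72B.
Currency withdrawal 83 billion rupees: only the composition of liabilities changes → 0.
Net: 72 + 0 = +72 billion.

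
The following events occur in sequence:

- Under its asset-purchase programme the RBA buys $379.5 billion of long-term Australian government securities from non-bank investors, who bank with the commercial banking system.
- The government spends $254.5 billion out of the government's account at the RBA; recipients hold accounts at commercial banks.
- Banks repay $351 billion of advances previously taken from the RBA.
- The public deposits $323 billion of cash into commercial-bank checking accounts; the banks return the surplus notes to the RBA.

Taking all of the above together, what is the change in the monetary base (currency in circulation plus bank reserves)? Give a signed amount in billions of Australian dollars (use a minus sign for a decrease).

Asset purchase (from non-banks) $379.5 billion: RBA balance sheet expands → +$379.5B.
Government spending $254.5 billion: a non-base liability converts back to reserves → +$254.5B.
Discount-window repayment $351 billion: RBA balance sheet contracts → −$351B.
Currency deposit $323 billion: just a shift between currency and reserves — both are base money → 0.
Net: 379.5 + 254.5 − 351 + 0 = +$283 billion.

+$283 billion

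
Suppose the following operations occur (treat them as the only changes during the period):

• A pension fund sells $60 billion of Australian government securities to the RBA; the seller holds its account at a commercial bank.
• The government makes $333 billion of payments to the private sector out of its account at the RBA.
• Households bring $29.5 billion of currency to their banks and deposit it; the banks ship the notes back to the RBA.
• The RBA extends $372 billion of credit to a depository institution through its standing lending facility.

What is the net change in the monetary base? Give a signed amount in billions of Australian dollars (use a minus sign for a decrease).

+$765 billion

RBA balance sheet:
  Assets:      Securities +$60B, Loans to banks +$372B
  Liabilities: Bank reserves +$794.5B, Currency in circulation −$29.5B, Government deposits −$333B
Commercial banking system:
  Assets:      Reserves at CB +$794.5B
  Liabilities: Checkable deposits +$422.5B, Borrowings from CB +$372B
Monetary base = currency + reserves: −$29.5B + (+$794.5B) = +$765 billion.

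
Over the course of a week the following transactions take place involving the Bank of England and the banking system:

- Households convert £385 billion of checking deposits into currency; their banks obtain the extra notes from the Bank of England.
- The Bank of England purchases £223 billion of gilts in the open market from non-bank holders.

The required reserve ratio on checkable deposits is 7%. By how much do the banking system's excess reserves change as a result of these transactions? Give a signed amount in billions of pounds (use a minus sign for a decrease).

Currency withdrawal £385 billion: reserves −£385B, deposits −£385B.
Asset purchase (from non-banks) £223 billion: reserves +£223B, deposits +£223B.
Totals: Δreserves = −£162B, Δdeposits = −£162B.
Δrequired reserves = 7% × −£162B = −£11.34B.
Δexcess reserves = Δreserves − Δrequired = −£162B − (−£11.34B) = -£150.66 billion.

-£150.66 billion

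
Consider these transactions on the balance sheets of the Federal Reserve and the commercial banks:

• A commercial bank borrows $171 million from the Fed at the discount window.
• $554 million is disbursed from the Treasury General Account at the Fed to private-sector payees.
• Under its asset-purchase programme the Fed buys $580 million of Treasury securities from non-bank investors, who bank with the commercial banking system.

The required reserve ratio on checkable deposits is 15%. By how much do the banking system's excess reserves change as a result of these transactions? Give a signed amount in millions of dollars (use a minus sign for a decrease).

+$1134.9 million

Discount-window loan $171 million: reserves +$171M, deposits 0.
Government spending $554 million: reserves +$554M, deposits +$554M.
Asset purchase (from non-banks) $580 million: reserves +$580M, deposits +$580M.
Totals: Δreserves = +$1305M, Δdeposits = +$1134M.
Δrequired reserves = 15% × +$1134M = +$170.1M.
Δexcess reserves = Δreserves − Δrequired = +$1305M − (+$170.1M) = +$1134.9 million.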